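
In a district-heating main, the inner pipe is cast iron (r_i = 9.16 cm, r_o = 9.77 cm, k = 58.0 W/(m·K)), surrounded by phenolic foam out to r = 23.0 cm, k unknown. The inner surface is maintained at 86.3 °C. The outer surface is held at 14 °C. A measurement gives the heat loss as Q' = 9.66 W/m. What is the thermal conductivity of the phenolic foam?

k = 0.0182 W/m·K

ΣR = ΔT/Q' = |86.3 − 14|/9.66 = 7.484 m·K/W
Known resistances:
  R'_cast iron = ln(0.0977/0.0916)/(2πk) = 0.06447/(2π·58.0) = 1.769×10^-4 m·K/W
R_phenolic foam = ΣR − ΣR_known = 7.484 − 1.769×10^-4 = 7.484 m·K/W
ln(r₂/r₁)/(2πk) = 7.484 ⇒ k = 0.8562/(2π·7.484) = 0.0182 W/m·K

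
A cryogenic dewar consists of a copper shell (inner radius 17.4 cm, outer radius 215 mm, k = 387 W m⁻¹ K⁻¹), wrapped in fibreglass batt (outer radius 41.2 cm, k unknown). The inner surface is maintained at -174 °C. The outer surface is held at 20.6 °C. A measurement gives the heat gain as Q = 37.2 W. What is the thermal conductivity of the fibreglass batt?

ΣR = ΔT/Q = |-174 − 20.6|/37.2 = 5.231 K/W
Known resistances:
  R_copper = (1/0.174 − 1/0.215)/(4πk) = 1.096/(4π·387) = 2.254×10^-4 K/W
R_fibreglass batt = ΣR − ΣR_known = 5.231 − 2.254×10^-4 = 5.231 K/W
(1/r₁−1/r₂)/(4πk) = 5.231 ⇒ k = 2.224/(4π·5.231) = 0.0338 W/m·K

k = 0.0338 W/m·K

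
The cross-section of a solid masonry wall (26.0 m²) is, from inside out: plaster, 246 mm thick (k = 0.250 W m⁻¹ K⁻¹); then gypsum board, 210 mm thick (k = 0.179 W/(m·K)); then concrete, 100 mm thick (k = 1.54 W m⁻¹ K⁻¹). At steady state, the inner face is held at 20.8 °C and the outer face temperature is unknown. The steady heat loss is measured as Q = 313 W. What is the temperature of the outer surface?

T_out = -5.95 °C

Sum the resistances:
  R_plaster = L/(kA) = 0.246/(0.250·26.0) = 0.03785 K/W
  R_gypsum board = L/(kA) = 0.210/(0.179·26.0) = 0.04512 K/W
  R_concrete = L/(kA) = 0.100/(1.54·26.0) = 0.002498 K/W
ΣR = 0.08547 K/W
ΔT = Q·ΣR = 313 × 0.08547 = 26.75 K
Heat flows outward, so T_out = T_in − ΔT = 20.8 − 26.75 = -5.95 °C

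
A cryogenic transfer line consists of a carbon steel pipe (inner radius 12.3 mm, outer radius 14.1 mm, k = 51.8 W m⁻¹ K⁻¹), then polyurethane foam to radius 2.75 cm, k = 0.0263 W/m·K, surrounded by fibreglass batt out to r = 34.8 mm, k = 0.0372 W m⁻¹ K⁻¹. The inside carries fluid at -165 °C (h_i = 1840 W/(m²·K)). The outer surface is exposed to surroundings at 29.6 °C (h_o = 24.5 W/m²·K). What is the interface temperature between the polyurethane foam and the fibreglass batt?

Resistance network (inner→outer):
  R'_conv,in = 1/(2πr h) = 1/(2π·0.0123·1840) = 0.007032 m·K/W
  R'_carbon steel = ln(0.0141/0.0123)/(2πk) = 0.1366/(2π·51.8) = 4.196×10^-4 m·K/W
  R'_polyurethane foam = ln(0.0275/0.0141)/(2πk) = 0.6680/(2π·0.0263) = 4.042 m·K/W
  R'_fibreglass batt = ln(0.0348/0.0275)/(2πk) = 0.2354/(2π·0.0372) = 1.007 m·K/W
  R'_conv,out = 1/(2πr h) = 1/(2π·0.0348·24.5) = 0.1867 m·K/W
ΣR = 0.007032 + 4.196×10^-4 + 4.042 + 1.007 + 0.1867 = 5.243 m·K/W
Q' = ΔT/ΣR = (-165 °C − 29.6 °C)/5.243 = -37.12 W/m
From the inner boundary to the polyurethane foam/fibreglass batt interface, ΣR_partial = 4.049 m·K/W.
T_interface = T_in − Q'·ΣR_partial = -165 °C − (-37.12)(4.049) = -14.7 °C

T = -14.7 °C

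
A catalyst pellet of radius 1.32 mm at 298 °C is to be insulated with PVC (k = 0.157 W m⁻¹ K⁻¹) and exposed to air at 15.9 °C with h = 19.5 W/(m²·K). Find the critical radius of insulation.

r_cr = 1.61 cm

For a sphere, r_cr = 2k_ins/h = 2·0.157/19.5 = 0.0161 m = 1.61 cm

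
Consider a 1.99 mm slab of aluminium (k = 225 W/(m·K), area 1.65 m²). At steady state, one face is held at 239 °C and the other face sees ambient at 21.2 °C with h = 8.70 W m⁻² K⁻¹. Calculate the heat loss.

Q = 3130 W

Series thermal resistances, inner to outer:
  R_aluminium = L/(kA) = 0.00199/(225·1.65) = 5.360×10^-6 K/W
  R_conv,out = 1/(hA) = 1/(8.70·1.65) = 0.06966 K/W
ΣR = 5.360×10^-6 + 0.06966 = 0.06967 K/W
Q = ΔT/ΣR = (239 °C − 21.2 °C)/0.06967 = 3130 W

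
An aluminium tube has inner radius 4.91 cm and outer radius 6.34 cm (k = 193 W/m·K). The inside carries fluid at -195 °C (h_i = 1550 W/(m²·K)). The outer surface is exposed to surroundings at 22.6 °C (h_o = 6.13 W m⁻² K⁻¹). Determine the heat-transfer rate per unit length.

Resistance network (inner→outer):
  R'_conv,in = 1/(2πr h) = 1/(2π·0.0491·1550) = 0.002091 m·K/W
  R'_aluminium = ln(0.0634/0.0491)/(2πk) = 0.2556/(2π·193) = 2.108×10^-4 m·K/W
  R'_conv,out = 1/(2πr h) = 1/(2π·0.0634·6.13) = 0.4095 m·K/W
ΣR = 0.002091 + 2.108×10^-4 + 0.4095 = 0.4118 m·K/W
Q' = ΔT/ΣR = (-195 °C − 22.6 °C)/0.4118 = -528 W/m
(Negative Q' ⇒ heat flows inward; heat gain = 528 W/m.)

Q' = 528 W/m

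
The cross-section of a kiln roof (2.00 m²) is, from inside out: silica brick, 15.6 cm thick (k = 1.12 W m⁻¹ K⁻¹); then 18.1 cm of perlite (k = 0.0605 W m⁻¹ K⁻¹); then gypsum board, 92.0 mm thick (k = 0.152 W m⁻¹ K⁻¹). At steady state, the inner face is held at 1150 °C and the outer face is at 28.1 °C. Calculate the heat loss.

Treat each layer as a resistance in series:
  R_silica brick = L/(kA) = 0.156/(1.12·2.00) = 0.06964 K/W
  R_perlite = L/(kA) = 0.181/(0.0605·2.00) = 1.496 K/W
  R_gypsum board = L/(kA) = 0.0920/(0.152·2.00) = 0.3026 K/W
ΣR = 0.06964 + 1.496 + 0.3026 = 1.868 K/W
Q = ΔT/ΣR = (1150 °C − 28.1 °C)/1.868 = 601 W

Q = 601 W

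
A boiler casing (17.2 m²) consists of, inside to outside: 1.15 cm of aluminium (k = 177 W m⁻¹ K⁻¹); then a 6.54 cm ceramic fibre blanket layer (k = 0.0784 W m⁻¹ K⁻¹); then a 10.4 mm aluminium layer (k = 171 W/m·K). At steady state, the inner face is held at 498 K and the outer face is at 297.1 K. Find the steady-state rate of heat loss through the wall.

Resistance network (inner→outer):
  R_aluminium = L/(kA) = 0.0115/(177·17.2) = 3.777×10^-6 K/W
  R_ceramic fibre blanket = L/(kA) = 0.0654/(0.0784·17.2) = 0.04850 K/W
  R_aluminium = L/(kA) = 0.0104/(171·17.2) = 3.536×10^-6 K/W
ΣR = 3.777×10^-6 + 0.04850 + 3.536×10^-6 = 0.04851 K/W
Q = ΔT/ΣR = (498 K − 297.1 K)/0.04851 = 4140 W

Q = 4140 W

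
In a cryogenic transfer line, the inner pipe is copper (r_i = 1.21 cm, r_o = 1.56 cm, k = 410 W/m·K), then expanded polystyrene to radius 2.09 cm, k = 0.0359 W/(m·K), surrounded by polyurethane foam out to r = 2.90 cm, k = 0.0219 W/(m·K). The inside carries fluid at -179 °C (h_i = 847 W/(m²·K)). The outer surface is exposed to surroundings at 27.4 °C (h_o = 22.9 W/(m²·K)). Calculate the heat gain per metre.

Series thermal resistances, inner to outer:
  R'_conv,in = 1/(2πr h) = 1/(2π·0.0121·847) = 0.01553 m·K/W
  R'_copper = ln(0.0156/0.0121)/(2πk) = 0.2541/(2π·410) = 9.862×10^-5 m·K/W
  R'_expanded polystyrene = ln(0.0209/0.0156)/(2πk) = 0.2925/(2π·0.0359) = 1.297 m·K/W
  R'_polyurethane foam = ln(0.0290/0.0209)/(2πk) = 0.3275/(2π·0.0219) = 2.380 m·K/W
  R'_conv,out = 1/(2πr h) = 1/(2π·0.0290·22.9) = 0.2397 m·K/W
ΣR = 0.01553 + 9.862×10^-5 + 1.297 + 2.380 + 0.2397 = 3.932 m·K/W
Q' = ΔT/ΣR = (-179 °C − 27.4 °C)/3.932 = -52.5 W/m
(Negative Q' ⇒ heat flows inward; heat gain = 52.5 W/m.)

Q' = 52.5 W/m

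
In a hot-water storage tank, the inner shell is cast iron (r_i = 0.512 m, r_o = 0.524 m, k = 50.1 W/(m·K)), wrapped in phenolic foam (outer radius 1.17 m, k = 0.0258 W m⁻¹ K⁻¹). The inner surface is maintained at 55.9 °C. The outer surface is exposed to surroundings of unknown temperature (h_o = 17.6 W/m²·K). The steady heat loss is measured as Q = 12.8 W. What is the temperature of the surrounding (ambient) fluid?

T_out = 14.3 °C

Sum the resistances:
  R_cast iron = (1/0.512 − 1/0.524)/(4πk) = 0.04473/(4π·50.1) = 7.104×10^-5 K/W
  R_phenolic foam = (1/0.524 − 1/1.17)/(4πk) = 1.054/(4π·0.0258) = 3.250 K/W
  R_conv,out = 1/(4πr²h) = 1/(4π·1.17²·17.6) = 0.003303 K/W
ΣR = 3.253 K/W
ΔT = Q·ΣR = 12.8 × 3.253 = 41.64 K
Heat flows outward, so T_out = T_in − ΔT = 55.9 − 41.64 = 14.3 °C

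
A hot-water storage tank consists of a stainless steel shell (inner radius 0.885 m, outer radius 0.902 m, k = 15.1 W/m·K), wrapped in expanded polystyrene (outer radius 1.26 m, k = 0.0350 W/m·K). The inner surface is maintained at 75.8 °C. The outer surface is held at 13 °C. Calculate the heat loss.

Q = 87.7 W

Resistance network (inner→outer):
  R_stainless steel = (1/0.885 − 1/0.902)/(4πk) = 0.02130/(4π·15.1) = 1.122×10^-4 K/W
  R_expanded polystyrene = (1/0.902 − 1/1.26)/(4πk) = 0.3150/(4π·0.0350) = 0.7162 K/W
ΣR = 1.122×10^-4 + 0.7162 = 0.7163 K/W
Q = ΔT/ΣR = (75.8 °C − 13 °C)/0.7163 = 87.7 W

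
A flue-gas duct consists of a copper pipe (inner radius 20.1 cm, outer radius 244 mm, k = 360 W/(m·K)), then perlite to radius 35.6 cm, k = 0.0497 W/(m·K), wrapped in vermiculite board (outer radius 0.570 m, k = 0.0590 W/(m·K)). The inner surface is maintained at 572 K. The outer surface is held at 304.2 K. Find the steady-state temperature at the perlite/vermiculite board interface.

T = 441 K

Series thermal resistances, inner to outer:
  R'_copper = ln(0.244/0.201)/(2πk) = 0.1939/(2π·360) = 8.571×10^-5 m·K/W
  R'_perlite = ln(0.356/0.244)/(2πk) = 0.3778/(2π·0.0497) = 1.210 m·K/W
  R'_vermiculite board = ln(0.570/0.356)/(2πk) = 0.4707/(2π·0.0590) = 1.270 m·K/W
ΣR = 8.571×10^-5 + 1.210 + 1.270 = 2.480 m·K/W
Q' = ΔT/ΣR = (572 K − 304.2 K)/2.480 = 108.0 W/m
From the inner boundary to the perlite/vermiculite board interface, ΣR_partial = 1.210 m·K/W.
T_interface = T_in − Q'·ΣR_partial = 572 K − (108.0)(1.210) = 441 K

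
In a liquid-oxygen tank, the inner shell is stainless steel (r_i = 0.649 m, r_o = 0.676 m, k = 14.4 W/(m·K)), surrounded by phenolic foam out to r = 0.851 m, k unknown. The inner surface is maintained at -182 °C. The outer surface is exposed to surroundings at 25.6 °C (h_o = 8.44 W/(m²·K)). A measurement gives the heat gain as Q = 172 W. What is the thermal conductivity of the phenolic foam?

ΣR = ΔT/Q = |-182 − 25.6|/172 = 1.207 K/W
Known resistances:
  R_stainless steel = (1/0.649 − 1/0.676)/(4πk) = 0.06154/(4π·14.4) = 3.401×10^-4 K/W
  R_conv,out = 1/(4πr²h) = 1/(4π·0.851²·8.44) = 0.01302 K/W
R_phenolic foam = ΣR − ΣR_known = 1.207 − 0.01336 = 1.194 K/W
(1/r₁−1/r₂)/(4πk) = 1.194 ⇒ k = 0.3042/(4π·1.194) = 0.0203 W/m·K

k = 0.0203 W/m·K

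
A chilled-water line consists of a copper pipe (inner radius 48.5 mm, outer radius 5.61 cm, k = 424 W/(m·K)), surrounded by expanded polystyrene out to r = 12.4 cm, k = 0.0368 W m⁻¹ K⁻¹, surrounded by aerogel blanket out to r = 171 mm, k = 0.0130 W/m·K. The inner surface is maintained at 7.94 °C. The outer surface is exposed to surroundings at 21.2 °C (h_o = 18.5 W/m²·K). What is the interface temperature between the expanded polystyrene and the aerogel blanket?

Treat each layer as a resistance in series:
  R'_copper = ln(0.0561/0.0485)/(2πk) = 0.1456/(2π·424) = 5.464×10^-5 m·K/W
  R'_expanded polystyrene = ln(0.124/0.0561)/(2πk) = 0.7931/(2π·0.0368) = 3.430 m·K/W
  R'_aerogel blanket = ln(0.171/0.124)/(2πk) = 0.3214/(2π·0.0130) = 3.935 m·K/W
  R'_conv,out = 1/(2πr h) = 1/(2π·0.171·18.5) = 0.05031 m·K/W
ΣR = 5.464×10^-5 + 3.430 + 3.935 + 0.05031 = 7.415 m·K/W
Q' = ΔT/ΣR = (7.94 °C − 21.2 °C)/7.415 = -1.788 W/m
From the inner boundary to the expanded polystyrene/aerogel blanket interface, ΣR_partial = 3.430 m·K/W.
T_interface = T_in − Q'·ΣR_partial = 7.94 °C − (-1.788)(3.430) = 14.1 °C

T = 14.1 °C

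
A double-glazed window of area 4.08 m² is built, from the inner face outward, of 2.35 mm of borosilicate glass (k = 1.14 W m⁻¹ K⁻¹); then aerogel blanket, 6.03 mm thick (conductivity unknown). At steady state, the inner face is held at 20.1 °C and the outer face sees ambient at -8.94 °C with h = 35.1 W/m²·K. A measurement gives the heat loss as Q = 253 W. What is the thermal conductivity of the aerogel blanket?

ΣR = ΔT/Q = |20.1 − -8.94|/253 = 0.1148 K/W
Known resistances:
  R_borosilicate glass = L/(kA) = 0.00235/(1.14·4.08) = 5.052×10^-4 K/W
  R_conv,out = 1/(hA) = 1/(35.1·4.08) = 0.006983 K/W
R_aerogel blanket = ΣR − ΣR_known = 0.1148 − 0.007488 = 0.1073 K/W
L/(kA) = 0.1073 ⇒ k = 0.00603/(0.1073·4.08) = 0.0138 W/m·K

k = 0.0138 W/m·K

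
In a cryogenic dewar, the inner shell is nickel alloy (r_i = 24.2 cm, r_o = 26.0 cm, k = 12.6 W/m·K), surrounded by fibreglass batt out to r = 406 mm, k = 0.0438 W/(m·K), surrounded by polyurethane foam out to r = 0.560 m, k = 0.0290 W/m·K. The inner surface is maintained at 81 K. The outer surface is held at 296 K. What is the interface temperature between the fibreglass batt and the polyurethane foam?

T = 204.6 K

Series thermal resistances, inner to outer:
  R_nickel alloy = (1/0.242 − 1/0.260)/(4πk) = 0.2861/(4π·12.6) = 0.001807 K/W
  R_fibreglass batt = (1/0.260 − 1/0.406)/(4πk) = 1.383/(4π·0.0438) = 2.513 K/W
  R_polyurethane foam = (1/0.406 − 1/0.560)/(4πk) = 0.6773/(4π·0.0290) = 1.859 K/W
ΣR = 0.001807 + 2.513 + 1.859 = 4.374 K/W
Q = ΔT/ΣR = (81 K − 296 K)/4.374 = -49.15 W
From the inner boundary to the fibreglass batt/polyurethane foam interface, ΣR_partial = 2.515 K/W.
T_interface = T_in − Q·ΣR_partial = 81 K − (-49.15)(2.515) = 204.6 K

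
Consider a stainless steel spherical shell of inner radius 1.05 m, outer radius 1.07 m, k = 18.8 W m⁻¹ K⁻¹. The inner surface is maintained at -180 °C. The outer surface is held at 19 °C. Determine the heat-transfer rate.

Q = 2640 kW

Q = 4πk·ΔT/(1/r₁ − 1/r₂) = 4π × 18.8 × 199 / (1/1.05 − 1/1.07) = 2.64×10^6 W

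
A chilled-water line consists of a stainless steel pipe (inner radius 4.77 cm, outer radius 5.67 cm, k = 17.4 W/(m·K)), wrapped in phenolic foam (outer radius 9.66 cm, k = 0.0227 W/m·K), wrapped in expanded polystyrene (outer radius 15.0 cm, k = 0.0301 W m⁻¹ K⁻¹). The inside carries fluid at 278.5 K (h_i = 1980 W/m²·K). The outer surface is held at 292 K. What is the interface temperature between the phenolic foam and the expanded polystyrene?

T = 286.8 K

Treat each layer as a resistance in series:
  R'_conv,in = 1/(2πr h) = 1/(2π·0.0477·1980) = 0.001685 m·K/W
  R'_stainless steel = ln(0.0567/0.0477)/(2πk) = 0.1728/(2π·17.4) = 0.001581 m·K/W
  R'_phenolic foam = ln(0.0966/0.0567)/(2πk) = 0.5328/(2π·0.0227) = 3.736 m·K/W
  R'_expanded polystyrene = ln(0.150/0.0966)/(2πk) = 0.4401/(2π·0.0301) = 2.327 m·K/W
ΣR = 0.001685 + 0.001581 + 3.736 + 2.327 = 6.066 m·K/W
Q' = ΔT/ΣR = (278.5 K − 292 K)/6.066 = -2.226 W/m
From the inner boundary to the phenolic foam/expanded polystyrene interface, ΣR_partial = 3.739 m·K/W.
T_interface = T_in − Q'·ΣR_partial = 278.5 K − (-2.226)(3.739) = 286.8 K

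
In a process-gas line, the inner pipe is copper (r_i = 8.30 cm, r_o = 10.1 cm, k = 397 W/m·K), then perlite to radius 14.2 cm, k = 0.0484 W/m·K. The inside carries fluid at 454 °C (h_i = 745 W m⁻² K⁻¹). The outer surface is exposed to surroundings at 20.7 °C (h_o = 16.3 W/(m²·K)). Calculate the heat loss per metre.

Q' = 364 W/m

Series thermal resistances, inner to outer:
  R'_conv,in = 1/(2πr h) = 1/(2π·0.0830·745) = 0.002574 m·K/W
  R'_copper = ln(0.101/0.0830)/(2πk) = 0.1963/(2π·397) = 7.869×10^-5 m·K/W
  R'_perlite = ln(0.142/0.101)/(2πk) = 0.3407/(2π·0.0484) = 1.120 m·K/W
  R'_conv,out = 1/(2πr h) = 1/(2π·0.142·16.3) = 0.06876 m·K/W
ΣR = 0.002574 + 7.869×10^-5 + 1.120 + 0.06876 = 1.191 m·K/W
Q' = ΔT/ΣR = (454 °C − 20.7 °C)/1.191 = 364 W/m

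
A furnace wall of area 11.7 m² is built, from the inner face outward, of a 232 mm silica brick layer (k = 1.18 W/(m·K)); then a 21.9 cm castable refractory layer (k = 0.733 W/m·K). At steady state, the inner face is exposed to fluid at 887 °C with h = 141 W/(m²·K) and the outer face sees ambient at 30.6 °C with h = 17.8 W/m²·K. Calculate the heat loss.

Q = 17900 W

Resistance network (inner→outer):
  R_conv,in = 1/(hA) = 1/(141·11.7) = 6.062×10^-4 K/W
  R_silica brick = L/(kA) = 0.232/(1.18·11.7) = 0.01680 K/W
  R_castable refractory = L/(kA) = 0.219/(0.733·11.7) = 0.02554 K/W
  R_conv,out = 1/(hA) = 1/(17.8·11.7) = 0.004802 K/W
ΣR = 6.062×10^-4 + 0.01680 + 0.02554 + 0.004802 = 0.04775 K/W
Q = ΔT/ΣR = (887 °C − 30.6 °C)/0.04775 = 17900 W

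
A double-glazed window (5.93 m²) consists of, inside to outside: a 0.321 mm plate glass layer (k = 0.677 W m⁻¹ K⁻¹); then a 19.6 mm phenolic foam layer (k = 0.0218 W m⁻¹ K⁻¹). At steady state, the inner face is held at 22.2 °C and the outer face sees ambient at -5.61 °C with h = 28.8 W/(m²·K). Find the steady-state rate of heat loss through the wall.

Q = 177 W

Treat each layer as a resistance in series:
  R_plate glass = L/(kA) = 3.21×10^-4/(0.677·5.93) = 7.996×10^-5 K/W
  R_phenolic foam = L/(kA) = 0.0196/(0.0218·5.93) = 0.1516 K/W
  R_conv,out = 1/(hA) = 1/(28.8·5.93) = 0.005855 K/W
ΣR = 7.996×10^-5 + 0.1516 + 0.005855 = 0.1575 K/W
Q = ΔT/ΣR = (22.2 °C − -5.61 °C)/0.1575 = 177 W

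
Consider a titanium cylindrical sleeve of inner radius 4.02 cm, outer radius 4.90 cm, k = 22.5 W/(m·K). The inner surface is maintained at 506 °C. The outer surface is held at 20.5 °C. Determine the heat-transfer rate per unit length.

Q' = 3.47×10^5 W/m

Q' = 2πk·ΔT/ln(r₂/r₁) = 2π × 22.5 × 485.5 / ln(0.0490/0.0402) = 3.47×10^5 W/m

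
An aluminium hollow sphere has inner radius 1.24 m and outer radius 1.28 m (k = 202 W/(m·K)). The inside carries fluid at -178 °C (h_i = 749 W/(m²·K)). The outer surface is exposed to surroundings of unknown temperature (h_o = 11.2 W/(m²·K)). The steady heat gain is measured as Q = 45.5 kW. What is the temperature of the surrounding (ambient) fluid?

Series resistances:
  R_conv,in = 1/(4πr²h) = 1/(4π·1.24²·749) = 6.910×10^-5 K/W
  R_aluminium = (1/1.24 − 1/1.28)/(4πk) = 0.02520/(4π·202) = 9.928×10^-6 K/W
  R_conv,out = 1/(4πr²h) = 1/(4π·1.28²·11.2) = 0.004337 K/W
ΣR = 0.004416 K/W
ΔT = Q·ΣR = 45500 × 0.004416 = 200.9 K
Heat flows inward, so T_out = T_in + ΔT = -178 + 200.9 = 22.9 °C

T_out = 22.9 °C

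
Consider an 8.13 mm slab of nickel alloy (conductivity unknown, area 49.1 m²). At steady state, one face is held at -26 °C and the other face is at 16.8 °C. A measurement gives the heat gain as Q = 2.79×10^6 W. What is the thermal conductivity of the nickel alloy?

ΣR = ΔT/Q = |-26 − 16.8|/2.79×10^6 = 1.534×10^-5 K/W
L/(kA) = 1.534×10^-5 ⇒ k = 0.00813/(1.534×10^-5·49.1) = 10.8 W/m·K

k = 10.8 W/m·K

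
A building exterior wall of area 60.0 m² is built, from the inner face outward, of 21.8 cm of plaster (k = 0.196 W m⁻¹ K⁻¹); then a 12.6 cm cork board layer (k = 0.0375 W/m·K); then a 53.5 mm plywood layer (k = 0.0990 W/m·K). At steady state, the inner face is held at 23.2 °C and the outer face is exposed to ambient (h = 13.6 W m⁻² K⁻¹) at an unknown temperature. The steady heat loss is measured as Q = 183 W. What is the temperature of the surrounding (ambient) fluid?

T_out = 7.69 °C

Sum the resistances:
  R_plaster = L/(kA) = 0.218/(0.196·60.0) = 0.01854 K/W
  R_cork board = L/(kA) = 0.126/(0.0375·60.0) = 0.05600 K/W
  R_plywood = L/(kA) = 0.0535/(0.0990·60.0) = 0.009007 K/W
  R_conv,out = 1/(hA) = 1/(13.6·60.0) = 0.001225 K/W
ΣR = 0.08477 K/W
ΔT = Q·ΣR = 183 × 0.08477 = 15.51 K
Heat flows outward, so T_out = T_in − ΔT = 23.2 − 15.51 = 7.69 °C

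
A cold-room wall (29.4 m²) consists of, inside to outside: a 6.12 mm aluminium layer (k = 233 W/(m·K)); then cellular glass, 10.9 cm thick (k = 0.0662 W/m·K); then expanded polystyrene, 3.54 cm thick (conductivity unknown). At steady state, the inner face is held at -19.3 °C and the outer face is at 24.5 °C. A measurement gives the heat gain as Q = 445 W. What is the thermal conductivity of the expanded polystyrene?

ΣR = ΔT/Q = |-19.3 − 24.5|/445 = 0.09843 K/W
Known resistances:
  R_aluminium = L/(kA) = 0.00612/(233·29.4) = 8.934×10^-7 K/W
  R_cellular glass = L/(kA) = 0.109/(0.0662·29.4) = 0.05600 K/W
R_expanded polystyrene = ΣR − ΣR_known = 0.09843 − 0.05600 = 0.04243 K/W
L/(kA) = 0.04243 ⇒ k = 0.0354/(0.04243·29.4) = 0.0284 W/m·K

k = 0.0284 W/m·K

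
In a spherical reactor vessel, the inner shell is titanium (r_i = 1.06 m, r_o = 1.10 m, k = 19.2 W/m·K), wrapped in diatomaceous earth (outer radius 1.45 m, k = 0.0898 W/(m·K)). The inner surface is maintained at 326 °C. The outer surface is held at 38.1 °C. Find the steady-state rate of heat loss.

Resistance network (inner→outer):
  R_titanium = (1/1.06 − 1/1.10)/(4πk) = 0.03431/(4π·19.2) = 1.422×10^-4 K/W
  R_diatomaceous earth = (1/1.10 − 1/1.45)/(4πk) = 0.2194/(4π·0.0898) = 0.1945 K/W
ΣR = 1.422×10^-4 + 0.1945 = 0.1946 K/W
Q = ΔT/ΣR = (326 °C − 38.1 °C)/0.1946 = 1480 W

Q = 1480 W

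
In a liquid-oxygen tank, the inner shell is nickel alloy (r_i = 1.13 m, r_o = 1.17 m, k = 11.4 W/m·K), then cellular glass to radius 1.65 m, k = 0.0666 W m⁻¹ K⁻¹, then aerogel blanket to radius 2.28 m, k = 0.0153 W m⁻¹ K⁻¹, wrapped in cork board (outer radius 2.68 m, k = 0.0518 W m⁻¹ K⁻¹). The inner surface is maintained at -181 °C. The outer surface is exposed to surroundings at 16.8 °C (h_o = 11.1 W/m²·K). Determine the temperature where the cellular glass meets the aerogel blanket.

T = -135 °C

Treat each layer as a resistance in series:
  R_nickel alloy = (1/1.13 − 1/1.17)/(4πk) = 0.03025/(4π·11.4) = 2.112×10^-4 K/W
  R_cellular glass = (1/1.17 − 1/1.65)/(4πk) = 0.2486/(4π·0.0666) = 0.2971 K/W
  R_aerogel blanket = (1/1.65 − 1/2.28)/(4πk) = 0.1675/(4π·0.0153) = 0.8710 K/W
  R_cork board = (1/2.28 − 1/2.68)/(4πk) = 0.06546/(4π·0.0518) = 0.1006 K/W
  R_conv,out = 1/(4πr²h) = 1/(4π·2.68²·11.1) = 9.982×10^-4 K/W
ΣR = 2.112×10^-4 + 0.2971 + 0.8710 + 0.1006 + 9.982×10^-4 = 1.270 K/W
Q = ΔT/ΣR = (-181 °C − 16.8 °C)/1.270 = -155.7 W
From the inner boundary to the cellular glass/aerogel blanket interface, ΣR_partial = 0.2973 K/W.
T_interface = T_in − Q·ΣR_partial = -181 °C − (-155.7)(0.2973) = -135 °C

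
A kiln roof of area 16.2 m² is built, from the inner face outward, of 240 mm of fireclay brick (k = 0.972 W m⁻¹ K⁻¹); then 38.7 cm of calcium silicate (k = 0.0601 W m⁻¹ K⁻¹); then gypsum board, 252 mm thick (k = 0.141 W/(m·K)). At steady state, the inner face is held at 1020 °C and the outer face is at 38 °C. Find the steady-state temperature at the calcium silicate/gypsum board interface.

Treat each layer as a resistance in series:
  R_fireclay brick = L/(kA) = 0.240/(0.972·16.2) = 0.01524 K/W
  R_calcium silicate = L/(kA) = 0.387/(0.0601·16.2) = 0.3975 K/W
  R_gypsum board = L/(kA) = 0.252/(0.141·16.2) = 0.1103 K/W
ΣR = 0.01524 + 0.3975 + 0.1103 = 0.5230 K/W
Q = ΔT/ΣR = (1020 °C − 38 °C)/0.5230 = 1878 W
From the inner boundary to the calcium silicate/gypsum board interface, ΣR_partial = 0.4127 K/W.
T_interface = T_in − Q·ΣR_partial = 1020 °C − (1878)(0.4127) = 245 °C

T = 245 °C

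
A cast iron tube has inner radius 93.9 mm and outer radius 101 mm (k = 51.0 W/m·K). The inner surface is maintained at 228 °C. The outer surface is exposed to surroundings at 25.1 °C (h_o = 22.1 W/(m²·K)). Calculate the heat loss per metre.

Resistance network (inner→outer):
  R'_cast iron = ln(0.101/0.0939)/(2πk) = 0.07289/(2π·51.0) = 2.275×10^-4 m·K/W
  R'_conv,out = 1/(2πr h) = 1/(2π·0.101·22.1) = 0.07130 m·K/W
ΣR = 2.275×10^-4 + 0.07130 = 0.07153 m·K/W
Q' = ΔT/ΣR = (228 °C − 25.1 °C)/0.07153 = 2840 W/m

Q' = 2840 W/m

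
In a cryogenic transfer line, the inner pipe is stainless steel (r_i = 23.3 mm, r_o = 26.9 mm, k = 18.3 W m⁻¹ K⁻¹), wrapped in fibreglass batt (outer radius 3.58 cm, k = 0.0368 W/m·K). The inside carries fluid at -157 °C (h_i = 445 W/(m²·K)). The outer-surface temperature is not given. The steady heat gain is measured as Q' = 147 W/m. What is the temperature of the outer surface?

Series resistances:
  R'_conv,in = 1/(2πr h) = 1/(2π·0.0233·445) = 0.01535 m·K/W
  R'_stainless steel = ln(0.0269/0.0233)/(2πk) = 0.1437/(2π·18.3) = 0.001250 m·K/W
  R'_fibreglass batt = ln(0.0358/0.0269)/(2πk) = 0.2858/(2π·0.0368) = 1.236 m·K/W
ΣR = 1.253 m·K/W
ΔT = Q'·ΣR = 147 × 1.253 = 184.2 K
Heat flows inward, so T_out = T_in + ΔT = -157 + 184.2 = 27.2 °C

T_out = 27.2 °C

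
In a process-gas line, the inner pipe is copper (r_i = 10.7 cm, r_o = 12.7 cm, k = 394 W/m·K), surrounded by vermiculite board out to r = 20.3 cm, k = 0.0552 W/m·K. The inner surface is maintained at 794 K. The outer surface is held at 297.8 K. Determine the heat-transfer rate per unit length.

Q' = 367 W/m

Series thermal resistances, inner to outer:
  R'_copper = ln(0.127/0.107)/(2πk) = 0.1714/(2π·394) = 6.922×10^-5 m·K/W
  R'_vermiculite board = ln(0.203/0.127)/(2πk) = 0.4690/(2π·0.0552) = 1.352 m·K/W
ΣR = 6.922×10^-5 + 1.352 = 1.352 m·K/W
Q' = ΔT/ΣR = (794 K − 297.8 K)/1.352 = 367 W/m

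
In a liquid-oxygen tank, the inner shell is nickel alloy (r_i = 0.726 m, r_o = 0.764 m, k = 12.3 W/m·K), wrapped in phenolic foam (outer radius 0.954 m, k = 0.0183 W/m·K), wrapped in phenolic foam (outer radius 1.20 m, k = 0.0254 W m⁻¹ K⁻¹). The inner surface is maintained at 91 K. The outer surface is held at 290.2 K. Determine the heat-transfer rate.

Series thermal resistances, inner to outer:
  R_nickel alloy = (1/0.726 − 1/0.764)/(4πk) = 0.06851/(4π·12.3) = 4.432×10^-4 K/W
  R_phenolic foam = (1/0.764 − 1/0.954)/(4πk) = 0.2607/(4π·0.0183) = 1.134 K/W
  R_phenolic foam = (1/0.954 − 1/1.20)/(4πk) = 0.2149/(4π·0.0254) = 0.6732 K/W
ΣR = 4.432×10^-4 + 1.134 + 0.6732 = 1.808 K/W
Q = ΔT/ΣR = (91 K − 290.2 K)/1.808 = -110 W
(Negative Q ⇒ heat flows inward; heat gain = 110 W.)

Q = 110 W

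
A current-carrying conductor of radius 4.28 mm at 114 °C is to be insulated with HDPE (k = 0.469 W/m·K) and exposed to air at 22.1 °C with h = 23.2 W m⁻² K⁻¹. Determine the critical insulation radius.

r_cr = 2.02 cm

For a cylinder, r_cr = k_ins/h = 0.469/23.2 = 0.0202 m = 2.02 cm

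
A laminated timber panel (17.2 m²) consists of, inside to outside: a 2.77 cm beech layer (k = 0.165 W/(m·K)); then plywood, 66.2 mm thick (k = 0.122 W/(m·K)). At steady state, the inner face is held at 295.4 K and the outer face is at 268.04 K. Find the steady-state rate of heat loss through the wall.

Q = 662 W

Series thermal resistances, inner to outer:
  R_beech = L/(kA) = 0.0277/(0.165·17.2) = 0.009760 K/W
  R_plywood = L/(kA) = 0.0662/(0.122·17.2) = 0.03155 K/W
ΣR = 0.009760 + 0.03155 = 0.04131 K/W
Q = ΔT/ΣR = (295.4 K − 268.04 K)/0.04131 = 662 W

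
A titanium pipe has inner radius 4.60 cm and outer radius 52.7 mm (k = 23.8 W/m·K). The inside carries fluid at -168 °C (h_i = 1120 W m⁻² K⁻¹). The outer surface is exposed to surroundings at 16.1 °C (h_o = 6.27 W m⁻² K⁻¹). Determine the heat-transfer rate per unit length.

Q' = 379 W/m

Resistance network (inner→outer):
  R'_conv,in = 1/(2πr h) = 1/(2π·0.0460·1120) = 0.003089 m·K/W
  R'_titanium = ln(0.0527/0.0460)/(2πk) = 0.1360/(2π·23.8) = 9.093×10^-4 m·K/W
  R'_conv,out = 1/(2πr h) = 1/(2π·0.0527·6.27) = 0.4817 m·K/W
ΣR = 0.003089 + 9.093×10^-4 + 0.4817 = 0.4857 m·K/W
Q' = ΔT/ΣR = (-168 °C − 16.1 °C)/0.4857 = -379 W/m
(Negative Q' ⇒ heat flows inward; heat gain = 379 W/m.)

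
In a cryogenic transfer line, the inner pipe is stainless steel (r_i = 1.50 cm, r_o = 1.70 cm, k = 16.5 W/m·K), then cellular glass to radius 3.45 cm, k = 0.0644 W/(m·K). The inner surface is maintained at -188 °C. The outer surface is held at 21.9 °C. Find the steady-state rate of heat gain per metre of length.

Resistance network (inner→outer):
  R'_stainless steel = ln(0.0170/0.0150)/(2πk) = 0.1252/(2π·16.5) = 0.001207 m·K/W
  R'_cellular glass = ln(0.0345/0.0170)/(2πk) = 0.7077/(2π·0.0644) = 1.749 m·K/W
ΣR = 0.001207 + 1.749 = 1.750 m·K/W
Q' = ΔT/ΣR = (-188 °C − 21.9 °C)/1.750 = -120 W/m
(Negative Q' ⇒ heat flows inward; heat gain = 120 W/m.)

Q' = 120 W/m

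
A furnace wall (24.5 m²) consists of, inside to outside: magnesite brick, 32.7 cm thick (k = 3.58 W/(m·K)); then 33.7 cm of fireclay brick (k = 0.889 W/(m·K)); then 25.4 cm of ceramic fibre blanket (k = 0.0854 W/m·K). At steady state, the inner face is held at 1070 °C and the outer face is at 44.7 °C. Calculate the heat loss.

Series thermal resistances, inner to outer:
  R_magnesite brick = L/(kA) = 0.327/(3.58·24.5) = 0.003728 K/W
  R_fireclay brick = L/(kA) = 0.337/(0.889·24.5) = 0.01547 K/W
  R_ceramic fibre blanket = L/(kA) = 0.254/(0.0854·24.5) = 0.1214 K/W
ΣR = 0.003728 + 0.01547 + 0.1214 = 0.1406 K/W
Q = ΔT/ΣR = (1070 °C − 44.7 °C)/0.1406 = 7290 W

Q = 7.29 kW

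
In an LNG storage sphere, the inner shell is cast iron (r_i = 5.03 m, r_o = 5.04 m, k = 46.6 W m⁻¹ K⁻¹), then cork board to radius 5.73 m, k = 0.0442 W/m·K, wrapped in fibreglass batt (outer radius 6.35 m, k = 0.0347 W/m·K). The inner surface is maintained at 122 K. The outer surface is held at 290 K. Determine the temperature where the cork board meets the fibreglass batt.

T = 210.0 K

Treat each layer as a resistance in series:
  R_cast iron = (1/5.03 − 1/5.04)/(4πk) = 3.945×10^-4/(4π·46.6) = 6.736×10^-7 K/W
  R_cork board = (1/5.04 − 1/5.73)/(4πk) = 0.02389/(4π·0.0442) = 0.04302 K/W
  R_fibreglass batt = (1/5.73 − 1/6.35)/(4πk) = 0.01704/(4π·0.0347) = 0.03908 K/W
ΣR = 6.736×10^-7 + 0.04302 + 0.03908 = 0.08210 K/W
Q = ΔT/ΣR = (122 K − 290 K)/0.08210 = -2046 W
From the inner boundary to the cork board/fibreglass batt interface, ΣR_partial = 0.04302 K/W.
T_interface = T_in − Q·ΣR_partial = 122 K − (-2046)(0.04302) = 210.0 K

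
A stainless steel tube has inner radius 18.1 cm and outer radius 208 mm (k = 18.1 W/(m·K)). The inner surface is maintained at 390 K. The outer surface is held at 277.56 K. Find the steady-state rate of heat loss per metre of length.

Q' = 92.0 kW/m

Q' = 2πk·ΔT/ln(r₂/r₁) = 2π × 18.1 × 112.44 / ln(0.208/0.181) = 92000 W/m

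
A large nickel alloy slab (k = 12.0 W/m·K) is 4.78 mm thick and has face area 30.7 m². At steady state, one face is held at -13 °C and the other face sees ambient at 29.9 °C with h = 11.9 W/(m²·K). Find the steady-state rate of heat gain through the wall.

Q = 15600 W

Series thermal resistances, inner to outer:
  R_nickel alloy = L/(kA) = 0.00478/(12.0·30.7) = 1.298×10^-5 K/W
  R_conv,out = 1/(hA) = 1/(11.9·30.7) = 0.002737 K/W
ΣR = 1.298×10^-5 + 0.002737 = 0.002750 K/W
Q = ΔT/ΣR = (-13 °C − 29.9 °C)/0.002750 = -15600 W
(Negative Q ⇒ heat flows inward; heat gain = 15600 W.)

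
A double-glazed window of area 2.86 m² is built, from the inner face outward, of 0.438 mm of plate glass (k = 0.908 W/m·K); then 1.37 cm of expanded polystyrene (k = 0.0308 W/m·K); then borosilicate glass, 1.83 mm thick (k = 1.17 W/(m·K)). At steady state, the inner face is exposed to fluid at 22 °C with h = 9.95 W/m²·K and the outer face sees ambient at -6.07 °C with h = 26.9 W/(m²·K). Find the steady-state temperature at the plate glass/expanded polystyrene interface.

Series thermal resistances, inner to outer:
  R_conv,in = 1/(hA) = 1/(9.95·2.86) = 0.03514 K/W
  R_plate glass = L/(kA) = 4.38×10^-4/(0.908·2.86) = 1.687×10^-4 K/W
  R_expanded polystyrene = L/(kA) = 0.0137/(0.0308·2.86) = 0.1555 K/W
  R_borosilicate glass = L/(kA) = 0.00183/(1.17·2.86) = 5.469×10^-4 K/W
  R_conv,out = 1/(hA) = 1/(26.9·2.86) = 0.01300 K/W
ΣR = 0.03514 + 1.687×10^-4 + 0.1555 + 5.469×10^-4 + 0.01300 = 0.2044 K/W
Q = ΔT/ΣR = (22 °C − -6.07 °C)/0.2044 = 137.3 W
From the inner boundary to the plate glass/expanded polystyrene interface, ΣR_partial = 0.03531 K/W.
T_interface = T_in − Q·ΣR_partial = 22 °C − (137.3)(0.03531) = 17.2 °C

T = 17.2 °C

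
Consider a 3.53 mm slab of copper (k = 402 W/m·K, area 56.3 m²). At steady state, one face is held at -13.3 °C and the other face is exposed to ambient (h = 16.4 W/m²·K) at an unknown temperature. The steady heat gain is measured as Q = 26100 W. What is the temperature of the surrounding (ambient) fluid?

T_out = 15.0 °C

Series resistances:
  R_copper = L/(kA) = 0.00353/(402·56.3) = 1.560×10^-7 K/W
  R_conv,out = 1/(hA) = 1/(16.4·56.3) = 0.001083 K/W
ΣR = 0.001083 K/W
ΔT = Q·ΣR = 26100 × 0.001083 = 28.27 K
Heat flows inward, so T_out = T_in + ΔT = -13.3 + 28.27 = 15.0 °C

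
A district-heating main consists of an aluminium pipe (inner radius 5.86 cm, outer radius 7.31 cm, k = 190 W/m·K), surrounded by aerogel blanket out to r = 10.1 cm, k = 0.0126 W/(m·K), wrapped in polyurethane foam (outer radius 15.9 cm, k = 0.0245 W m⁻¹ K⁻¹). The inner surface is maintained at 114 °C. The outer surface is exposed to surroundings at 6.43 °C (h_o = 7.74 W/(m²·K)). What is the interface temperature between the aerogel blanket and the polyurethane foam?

Treat each layer as a resistance in series:
  R'_aluminium = ln(0.0731/0.0586)/(2πk) = 0.2211/(2π·190) = 1.852×10^-4 m·K/W
  R'_aerogel blanket = ln(0.101/0.0731)/(2πk) = 0.3233/(2π·0.0126) = 4.084 m·K/W
  R'_polyurethane foam = ln(0.159/0.101)/(2πk) = 0.4538/(2π·0.0245) = 2.948 m·K/W
  R'_conv,out = 1/(2πr h) = 1/(2π·0.159·7.74) = 0.1293 m·K/W
ΣR = 1.852×10^-4 + 4.084 + 2.948 + 0.1293 = 7.161 m·K/W
Q' = ΔT/ΣR = (114 °C − 6.43 °C)/7.161 = 15.02 W/m
From the inner boundary to the aerogel blanket/polyurethane foam interface, ΣR_partial = 4.084 m·K/W.
T_interface = T_in − Q'·ΣR_partial = 114 °C − (15.02)(4.084) = 52.7 °C

T = 52.7 °C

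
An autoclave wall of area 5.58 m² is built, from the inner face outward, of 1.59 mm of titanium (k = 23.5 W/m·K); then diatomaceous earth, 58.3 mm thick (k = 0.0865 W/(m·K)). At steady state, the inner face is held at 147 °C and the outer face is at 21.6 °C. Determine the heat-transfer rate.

Q = 1040 W

Resistance network (inner→outer):
  R_titanium = L/(kA) = 0.00159/(23.5·5.58) = 1.213×10^-5 K/W
  R_diatomaceous earth = L/(kA) = 0.0583/(0.0865·5.58) = 0.1208 K/W
ΣR = 1.213×10^-5 + 0.1208 = 0.1208 K/W
Q = ΔT/ΣR = (147 °C − 21.6 °C)/0.1208 = 1040 W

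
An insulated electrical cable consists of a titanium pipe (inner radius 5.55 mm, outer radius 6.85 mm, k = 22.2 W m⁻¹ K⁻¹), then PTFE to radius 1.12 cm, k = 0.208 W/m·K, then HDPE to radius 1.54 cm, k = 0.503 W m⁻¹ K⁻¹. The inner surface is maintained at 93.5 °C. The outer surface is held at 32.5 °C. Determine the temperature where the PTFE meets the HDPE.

T = 45.3 °C

Series thermal resistances, inner to outer:
  R'_titanium = ln(0.00685/0.00555)/(2πk) = 0.2105/(2π·22.2) = 0.001509 m·K/W
  R'_PTFE = ln(0.0112/0.00685)/(2πk) = 0.4917/(2π·0.208) = 0.3762 m·K/W
  R'_HDPE = ln(0.0154/0.0112)/(2πk) = 0.3185/(2π·0.503) = 0.1008 m·K/W
ΣR = 0.001509 + 0.3762 + 0.1008 = 0.4785 m·K/W
Q' = ΔT/ΣR = (93.5 °C − 32.5 °C)/0.4785 = 127.5 W/m
From the inner boundary to the PTFE/HDPE interface, ΣR_partial = 0.3777 m·K/W.
T_interface = T_in − Q'·ΣR_partial = 93.5 °C − (127.5)(0.3777) = 45.3 °C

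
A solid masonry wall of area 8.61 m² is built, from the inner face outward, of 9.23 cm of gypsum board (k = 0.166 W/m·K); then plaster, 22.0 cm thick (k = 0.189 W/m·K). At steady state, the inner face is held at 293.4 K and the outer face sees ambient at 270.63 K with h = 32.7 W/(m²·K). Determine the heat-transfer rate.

Series thermal resistances, inner to outer:
  R_gypsum board = L/(kA) = 0.0923/(0.166·8.61) = 0.06458 K/W
  R_plaster = L/(kA) = 0.220/(0.189·8.61) = 0.1352 K/W
  R_conv,out = 1/(hA) = 1/(32.7·8.61) = 0.003552 K/W
ΣR = 0.06458 + 0.1352 + 0.003552 = 0.2033 K/W
Q = ΔT/ΣR = (293.4 K − 270.63 K)/0.2033 = 112 W

Q = 112 W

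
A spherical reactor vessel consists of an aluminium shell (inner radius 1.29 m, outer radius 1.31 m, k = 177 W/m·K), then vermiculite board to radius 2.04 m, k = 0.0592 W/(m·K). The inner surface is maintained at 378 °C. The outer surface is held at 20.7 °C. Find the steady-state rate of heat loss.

Resistance network (inner→outer):
  R_aluminium = (1/1.29 − 1/1.31)/(4πk) = 0.01184/(4π·177) = 5.321×10^-6 K/W
  R_vermiculite board = (1/1.31 − 1/2.04)/(4πk) = 0.2732/(4π·0.0592) = 0.3672 K/W
ΣR = 5.321×10^-6 + 0.3672 = 0.3672 K/W
Q = ΔT/ΣR = (378 °C − 20.7 °C)/0.3672 = 973 W

Q = 973 W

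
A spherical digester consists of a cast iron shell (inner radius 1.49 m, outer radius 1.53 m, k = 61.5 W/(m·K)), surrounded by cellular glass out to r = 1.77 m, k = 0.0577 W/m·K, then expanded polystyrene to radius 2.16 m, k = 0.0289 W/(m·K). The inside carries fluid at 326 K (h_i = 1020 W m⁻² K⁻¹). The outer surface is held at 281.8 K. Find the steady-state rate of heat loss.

Resistance network (inner→outer):
  R_conv,in = 1/(4πr²h) = 1/(4π·1.49²·1020) = 3.514×10^-5 K/W
  R_cast iron = (1/1.49 − 1/1.53)/(4πk) = 0.01755/(4π·61.5) = 2.270×10^-5 K/W
  R_cellular glass = (1/1.53 − 1/1.77)/(4πk) = 0.08862/(4π·0.0577) = 0.1222 K/W
  R_expanded polystyrene = (1/1.77 − 1/2.16)/(4πk) = 0.1020/(4π·0.0289) = 0.2809 K/W
ΣR = 3.514×10^-5 + 2.270×10^-5 + 0.1222 + 0.2809 = 0.4032 K/W
Q = ΔT/ΣR = (326 K − 281.8 K)/0.4032 = 110 W

Q = 110 W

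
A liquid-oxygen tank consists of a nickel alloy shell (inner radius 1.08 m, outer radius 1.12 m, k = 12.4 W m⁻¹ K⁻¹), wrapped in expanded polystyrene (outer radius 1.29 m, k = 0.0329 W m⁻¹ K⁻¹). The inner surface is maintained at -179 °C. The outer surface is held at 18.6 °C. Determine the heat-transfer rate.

Treat each layer as a resistance in series:
  R_nickel alloy = (1/1.08 − 1/1.12)/(4πk) = 0.03307/(4π·12.4) = 2.122×10^-4 K/W
  R_expanded polystyrene = (1/1.12 − 1/1.29)/(4πk) = 0.1177/(4π·0.0329) = 0.2846 K/W
ΣR = 2.122×10^-4 + 0.2846 = 0.2848 K/W
Q = ΔT/ΣR = (-179 °C − 18.6 °C)/0.2848 = -694 W
(Negative Q ⇒ heat flows inward; heat gain = 694 W.)

Q = 694 W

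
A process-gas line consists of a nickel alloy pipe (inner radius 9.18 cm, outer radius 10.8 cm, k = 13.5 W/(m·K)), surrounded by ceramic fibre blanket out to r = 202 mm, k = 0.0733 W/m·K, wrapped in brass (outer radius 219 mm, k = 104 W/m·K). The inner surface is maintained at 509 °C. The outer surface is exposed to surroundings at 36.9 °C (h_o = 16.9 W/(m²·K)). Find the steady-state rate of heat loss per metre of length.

Q' = 336 W/m

Treat each layer as a resistance in series:
  R'_nickel alloy = ln(0.108/0.0918)/(2πk) = 0.1625/(2π·13.5) = 0.001916 m·K/W
  R'_ceramic fibre blanket = ln(0.202/0.108)/(2πk) = 0.6261/(2π·0.0733) = 1.360 m·K/W
  R'_brass = ln(0.219/0.202)/(2πk) = 0.08080/(2π·104) = 1.237×10^-4 m·K/W
  R'_conv,out = 1/(2πr h) = 1/(2π·0.219·16.9) = 0.04300 m·K/W
ΣR = 0.001916 + 1.360 + 1.237×10^-4 + 0.04300 = 1.405 m·K/W
Q' = ΔT/ΣR = (509 °C − 36.9 °C)/1.405 = 336 W/m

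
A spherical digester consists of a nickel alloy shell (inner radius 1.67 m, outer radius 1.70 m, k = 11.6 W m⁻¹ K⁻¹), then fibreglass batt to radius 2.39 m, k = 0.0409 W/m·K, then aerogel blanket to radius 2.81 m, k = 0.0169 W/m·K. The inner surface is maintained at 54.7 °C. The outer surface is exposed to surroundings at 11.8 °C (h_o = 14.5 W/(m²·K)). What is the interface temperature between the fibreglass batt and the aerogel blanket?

T = 32.0 °C

Resistance network (inner→outer):
  R_nickel alloy = (1/1.67 − 1/1.70)/(4πk) = 0.01057/(4π·11.6) = 7.249×10^-5 K/W
  R_fibreglass batt = (1/1.70 − 1/2.39)/(4πk) = 0.1698/(4π·0.0409) = 0.3304 K/W
  R_aerogel blanket = (1/2.39 − 1/2.81)/(4πk) = 0.06254/(4π·0.0169) = 0.2945 K/W
  R_conv,out = 1/(4πr²h) = 1/(4π·2.81²·14.5) = 6.950×10^-4 K/W
ΣR = 7.249×10^-5 + 0.3304 + 0.2945 + 6.950×10^-4 = 0.6257 K/W
Q = ΔT/ΣR = (54.7 °C − 11.8 °C)/0.6257 = 68.56 W
From the inner boundary to the fibreglass batt/aerogel blanket interface, ΣR_partial = 0.3305 K/W.
T_interface = T_in − Q·ΣR_partial = 54.7 °C − (68.56)(0.3305) = 32.0 °C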